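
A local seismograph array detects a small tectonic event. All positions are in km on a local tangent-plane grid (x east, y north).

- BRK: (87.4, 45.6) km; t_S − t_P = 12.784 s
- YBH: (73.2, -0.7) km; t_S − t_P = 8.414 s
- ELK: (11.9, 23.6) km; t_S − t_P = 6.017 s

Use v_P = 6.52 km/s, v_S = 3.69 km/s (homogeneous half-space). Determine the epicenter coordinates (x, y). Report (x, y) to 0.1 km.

Distance from S−P lag: d = Δt · v_P v_S / (v_P − v_S) = Δt · (6.52·3.69)/(6.52−3.69) ≈ 8.5013·Δt.
So d_BRK = 108.68, d_YBH = 71.53, d_ELK = 51.15 km.
Circle about each station: (x − 87.4)² + (y − 45.6)² = 108.68²; (x − 73.2)² + (y + 0.7)² = 71.53²; (x − 11.9)² + (y − 23.6)² = 51.15².
Subtracting pairs of circle equations eliminates x²+y² and gives linear equations (the radical axes):
-28.4 x − 92.6 y = 2335.41
-151.0 x − 44.0 y = 175.47
Solving the 2×2 system: x ≈ 6.8, y ≈ -27.3 km.
Check against BRK (with the unrounded x, y): √((x − 87.4)²+(y − 45.6)²) = 108.68 ≈ 108.68 km. ✓

(6.8, -27.3)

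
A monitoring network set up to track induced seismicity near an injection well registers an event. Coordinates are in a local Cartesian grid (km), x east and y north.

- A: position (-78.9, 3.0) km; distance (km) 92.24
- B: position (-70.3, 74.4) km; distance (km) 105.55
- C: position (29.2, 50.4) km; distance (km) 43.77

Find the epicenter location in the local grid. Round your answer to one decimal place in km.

Circle about each station: (x + 78.9)² + (y − 3.0)² = 92.24²; (x + 70.3)² + (y − 74.4)² = 105.55²; (x − 29.2)² + (y − 50.4)² = 43.77².
Subtracting pairs of circle equations eliminates x²+y² and gives linear equations (the radical axes):
17.2 x + 142.8 y = 1610.66
216.2 x + 94.8 y = 3750.99
Solving the 2×2 system: x ≈ 13.1, y ≈ 9.7 km.

x ≈ 13.1 km, y ≈ 9.7 km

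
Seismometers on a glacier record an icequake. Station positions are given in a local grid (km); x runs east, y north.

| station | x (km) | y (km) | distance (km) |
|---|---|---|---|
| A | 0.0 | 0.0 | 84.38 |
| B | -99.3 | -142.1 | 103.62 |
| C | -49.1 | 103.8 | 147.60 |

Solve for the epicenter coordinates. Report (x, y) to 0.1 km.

x ≈ -73.3 km, y ≈ -41.8 km

Circle about each station: x² + y² = 84.38²; (x + 99.3)² + (y + 142.1)² = 103.62²; (x + 49.1)² + (y − 103.8)² = 147.60².
Subtracting the A equation from the B and C equations removes the quadratic terms:
-198.6 x − 284.2 y = 26435.78
-98.2 x + 207.6 y = -1480.53
Solving the 2×2 system: x ≈ -73.3, y ≈ -41.8 km.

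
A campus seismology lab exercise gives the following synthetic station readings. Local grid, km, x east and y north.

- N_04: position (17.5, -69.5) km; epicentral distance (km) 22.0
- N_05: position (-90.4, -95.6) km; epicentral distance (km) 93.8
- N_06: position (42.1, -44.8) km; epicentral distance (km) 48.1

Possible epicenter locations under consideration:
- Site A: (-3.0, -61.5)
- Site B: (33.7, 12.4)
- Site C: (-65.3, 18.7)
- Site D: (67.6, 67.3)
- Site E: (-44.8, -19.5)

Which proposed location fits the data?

For each candidate, compare |candidate − station| to the reported distance:
Site A: residuals N_04 0.0, N_05 0.0, N_06 0.0 → max 0.0 km
Site B: residuals N_04 61.5, N_05 70.7, N_06 9.7 → max 70.7 km
Site C: residuals N_04 99.0, N_05 23.2, N_06 76.7 → max 99.0 km
Site D: residuals N_04 123.7, N_05 133.1, N_06 66.9 → max 133.1 km
Site E: residuals N_04 57.9, N_05 5.1, N_06 42.4 → max 57.9 km
Only Site A has all residuals ≈ 0.

Site A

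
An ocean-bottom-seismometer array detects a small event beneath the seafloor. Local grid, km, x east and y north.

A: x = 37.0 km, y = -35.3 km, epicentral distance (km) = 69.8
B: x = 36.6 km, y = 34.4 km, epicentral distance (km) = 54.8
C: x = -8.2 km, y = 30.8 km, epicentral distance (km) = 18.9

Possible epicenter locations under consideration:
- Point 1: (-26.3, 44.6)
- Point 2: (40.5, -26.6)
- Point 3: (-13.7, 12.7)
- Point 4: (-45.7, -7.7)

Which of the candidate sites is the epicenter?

For each candidate, compare |candidate − station| to the reported distance:
Point 1: residuals A 32.1, B 8.9, C 3.9 → max 32.1 km
Point 2: residuals A 60.4, B 6.3, C 56.4 → max 60.4 km
Point 3: residuals A 0.0, B 0.0, C 0.0 → max 0.0 km
Point 4: residuals A 17.4, B 37.6, C 34.8 → max 37.6 km
Only Point 3 has all residuals ≈ 0.

Point 3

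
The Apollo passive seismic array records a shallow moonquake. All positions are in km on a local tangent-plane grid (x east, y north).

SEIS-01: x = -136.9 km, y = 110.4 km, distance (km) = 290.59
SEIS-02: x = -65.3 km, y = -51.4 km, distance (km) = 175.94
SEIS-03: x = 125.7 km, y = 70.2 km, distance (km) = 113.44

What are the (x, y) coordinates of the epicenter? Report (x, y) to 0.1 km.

Circle about each station: (x + 136.9)² + (y − 110.4)² = 290.59²; (x + 65.3)² + (y + 51.4)² = 175.94²; (x − 125.7)² + (y − 70.2)² = 113.44².
Subtracting pairs of circle equations eliminates x²+y² and gives linear equations (the radical axes):
143.2 x − 323.6 y = 29463.94
525.2 x − 80.4 y = 61372.67
Solving the 2×2 system: x ≈ 110.4, y ≈ -42.2 km.

(110.4, -42.2)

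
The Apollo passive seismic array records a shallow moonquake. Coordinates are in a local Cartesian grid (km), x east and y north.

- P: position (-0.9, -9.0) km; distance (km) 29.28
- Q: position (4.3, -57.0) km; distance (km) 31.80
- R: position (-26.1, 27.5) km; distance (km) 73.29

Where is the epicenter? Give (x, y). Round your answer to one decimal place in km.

Circle about each station: (x + 0.9)² + (y + 9.0)² = 29.28²; (x − 4.3)² + (y + 57.0)² = 31.80²; (x + 26.1)² + (y − 27.5)² = 73.29².
Subtracting the P equation from the Q and R equations removes the quadratic terms:
10.4 x − 96.0 y = 3031.76
-50.4 x + 73.0 y = -3158.46
Solving the 2×2 system: x ≈ 20.1, y ≈ -29.4 km.

(20.1, -29.4)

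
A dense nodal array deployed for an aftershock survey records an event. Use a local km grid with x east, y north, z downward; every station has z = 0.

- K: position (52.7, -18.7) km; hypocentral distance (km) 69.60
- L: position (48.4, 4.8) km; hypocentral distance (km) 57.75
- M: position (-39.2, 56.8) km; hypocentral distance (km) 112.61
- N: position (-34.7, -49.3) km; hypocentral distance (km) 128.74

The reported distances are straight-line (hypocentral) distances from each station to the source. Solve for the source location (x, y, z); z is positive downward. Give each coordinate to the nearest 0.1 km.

Each station gives a sphere (x−x_i)² + (y−y_i)² + z² = d_i² (stations at z=0).
Subtracting the K sphere from L and M: z² cancels, leaving linear equations in x and y:
-8.6 x + 47.0 y = 747.72
-183.8 x + 151.0 y = -6200.95
Solving: x ≈ 55.089, y ≈ 25.989 km (keep extra digits for the depth step; rounded: 55.1, 26.0).
Then from the K sphere: z² = 69.60² − (x − 52.7)² − (y + 18.7)² with x = 55.089, y = 25.989, so z ≈ 53.304 ≈ 53.3 km.

(55.1, 26.0, 53.3)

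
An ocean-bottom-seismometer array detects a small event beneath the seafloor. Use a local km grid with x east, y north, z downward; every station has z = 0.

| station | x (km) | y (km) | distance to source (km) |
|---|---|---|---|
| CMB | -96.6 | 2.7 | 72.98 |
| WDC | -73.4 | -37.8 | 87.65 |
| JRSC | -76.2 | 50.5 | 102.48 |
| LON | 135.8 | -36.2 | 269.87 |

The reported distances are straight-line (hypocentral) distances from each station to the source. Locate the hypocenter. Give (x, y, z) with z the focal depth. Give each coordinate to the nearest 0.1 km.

(-124.7, -11.2, 65.9)

Each station gives a sphere (x−x_i)² + (y−y_i)² + z² = d_i² (stations at z=0).
Subtracting the CMB sphere from WDC and JRSC: z² cancels, leaving linear equations in x and y:
46.4 x − 81.0 y = -4878.89
40.8 x + 95.6 y = -6158.23
Solving: x ≈ -124.698, y ≈ -11.198 km (keep extra digits for the depth step; rounded: -124.7, -11.2).
Then from the CMB sphere: z² = 72.98² − (x + 96.6)² − (y − 2.7)² with x = -124.698, y = -11.198, so z ≈ 65.905 ≈ 65.9 km.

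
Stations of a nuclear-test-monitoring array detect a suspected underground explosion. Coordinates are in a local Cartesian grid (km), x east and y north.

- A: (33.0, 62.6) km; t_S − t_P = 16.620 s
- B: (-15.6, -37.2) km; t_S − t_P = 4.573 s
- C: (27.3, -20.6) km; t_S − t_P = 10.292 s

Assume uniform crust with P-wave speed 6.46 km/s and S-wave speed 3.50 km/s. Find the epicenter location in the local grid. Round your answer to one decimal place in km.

Distance from S−P lag: d = Δt · v_P v_S / (v_P − v_S) = Δt · (6.46·3.50)/(6.46−3.50) ≈ 7.6385·Δt.
So d_A = 126.95, d_B = 34.93, d_C = 78.62 km.
Circle about each station: (x − 33.0)² + (y − 62.6)² = 126.95²; (x + 15.6)² + (y + 37.2)² = 34.93²; (x − 27.3)² + (y + 20.6)² = 78.62².
Subtracting the A equation from the B and C equations removes the quadratic terms:
-97.2 x − 199.6 y = 11515.64
-11.4 x − 166.4 y = 6097.09
Solving the 2×2 system: x ≈ -50.3, y ≈ -33.2 km.

(-50.3, -33.2)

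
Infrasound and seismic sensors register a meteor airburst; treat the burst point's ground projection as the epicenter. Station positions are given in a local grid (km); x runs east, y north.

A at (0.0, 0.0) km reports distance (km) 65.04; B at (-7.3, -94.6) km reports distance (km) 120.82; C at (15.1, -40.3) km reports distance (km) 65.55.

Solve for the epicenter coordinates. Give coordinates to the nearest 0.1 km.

Circle about each station: x² + y² = 65.04²; (x + 7.3)² + (y + 94.6)² = 120.82²; (x − 15.1)² + (y + 40.3)² = 65.55².
Subtracting the A equation from the B and C equations removes the quadratic terms:
-14.6 x − 189.2 y = -1364.82
30.2 x − 80.6 y = 1785.50
Solving the 2×2 system: x ≈ 65.0, y ≈ 2.2 km.

65.0 km east, 2.2 km north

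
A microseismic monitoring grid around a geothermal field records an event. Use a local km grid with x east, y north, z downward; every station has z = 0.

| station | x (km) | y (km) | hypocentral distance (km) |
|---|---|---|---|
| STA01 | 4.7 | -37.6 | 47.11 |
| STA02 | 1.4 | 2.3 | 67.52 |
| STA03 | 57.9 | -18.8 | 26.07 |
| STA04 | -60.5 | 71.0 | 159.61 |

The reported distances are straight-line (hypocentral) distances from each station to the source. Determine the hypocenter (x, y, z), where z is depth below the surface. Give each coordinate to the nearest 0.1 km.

x ≈ 51.0 km, y ≈ -43.0 km, depth ≈ 6.8 km

Each station gives a sphere (x−x_i)² + (y−y_i)² + z² = d_i² (stations at z=0).
Subtracting the STA01 sphere from STA02 and STA03: z² cancels, leaving linear equations in x and y:
-6.6 x + 79.8 y = -3768.20
106.4 x + 37.6 y = 3809.71
Solving: x ≈ 51.002, y ≈ -43.002 km (keep extra digits for the depth step; rounded: 51.0, -43.0).
Then from the STA01 sphere: z² = 47.11² − (x − 4.7)² − (y + 37.6)² with x = 51.002, y = -43.002, so z ≈ 6.804 ≈ 6.8 km.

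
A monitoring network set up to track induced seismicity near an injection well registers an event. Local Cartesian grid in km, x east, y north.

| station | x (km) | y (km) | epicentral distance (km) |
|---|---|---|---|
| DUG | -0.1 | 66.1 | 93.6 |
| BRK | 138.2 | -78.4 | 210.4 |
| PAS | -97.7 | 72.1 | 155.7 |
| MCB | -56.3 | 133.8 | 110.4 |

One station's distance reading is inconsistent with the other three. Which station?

Solve using three stations at a time. Using BRK, PAS, MCB (subtract circle equations pairwise → linear system) gives (x, y) ≈ (52.4, 113.8).
Distances from that point to each station vs reported:
  DUG: calculated 70.9 vs reported 93.6 → residual 22.7 km
  BRK: calculated 210.5 vs reported 210.4 → residual 0.1 km
  PAS: calculated 155.8 vs reported 155.7 → residual 0.1 km
  MCB: calculated 110.5 vs reported 110.4 → residual 0.1 km
BRK, PAS, MCB are mutually consistent (residuals ≈ 0); DUG is off by 22.7 km.

DUG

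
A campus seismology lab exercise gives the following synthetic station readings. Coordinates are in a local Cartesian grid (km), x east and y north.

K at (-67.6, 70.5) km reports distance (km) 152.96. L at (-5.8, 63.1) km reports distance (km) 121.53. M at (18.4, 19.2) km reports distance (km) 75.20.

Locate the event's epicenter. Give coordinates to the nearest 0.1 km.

(18.4, -56.0)

Circle about each station: (x + 67.6)² + (y − 70.5)² = 152.96²; (x + 5.8)² + (y − 63.1)² = 121.53²; (x − 18.4)² + (y − 19.2)² = 75.20².
Subtracting the K equation from the L and M equations removes the quadratic terms:
123.6 x − 14.8 y = 3102.46
172.0 x − 102.6 y = 8908.91
Solving the 2×2 system: x ≈ 18.4, y ≈ -56.0 km.
Check against K (with the unrounded x, y): √((x + 67.6)²+(y − 70.5)²) = 152.96 ≈ 152.96 km. ✓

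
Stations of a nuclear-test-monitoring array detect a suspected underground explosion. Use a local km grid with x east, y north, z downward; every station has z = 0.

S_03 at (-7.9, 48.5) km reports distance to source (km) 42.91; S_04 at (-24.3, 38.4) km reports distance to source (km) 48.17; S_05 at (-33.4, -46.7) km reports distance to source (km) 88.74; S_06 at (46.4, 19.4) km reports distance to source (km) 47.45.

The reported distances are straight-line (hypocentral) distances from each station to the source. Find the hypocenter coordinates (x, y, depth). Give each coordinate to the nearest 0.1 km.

(10.3, 24.3, 30.4)

Each station gives a sphere (x−x_i)² + (y−y_i)² + z² = d_i² (stations at z=0).
Subtracting the S_03 sphere from S_04 and S_05: z² cancels, leaving linear equations in x and y:
-32.8 x − 20.2 y = -828.69
-51.0 x − 190.4 y = -5151.73
Solving: x ≈ 10.301, y ≈ 24.298 km (keep extra digits for the depth step; rounded: 10.3, 24.3).
Then from the S_03 sphere: z² = 42.91² − (x + 7.9)² − (y − 48.5)² with x = 10.301, y = 24.298, so z ≈ 30.402 ≈ 30.4 km.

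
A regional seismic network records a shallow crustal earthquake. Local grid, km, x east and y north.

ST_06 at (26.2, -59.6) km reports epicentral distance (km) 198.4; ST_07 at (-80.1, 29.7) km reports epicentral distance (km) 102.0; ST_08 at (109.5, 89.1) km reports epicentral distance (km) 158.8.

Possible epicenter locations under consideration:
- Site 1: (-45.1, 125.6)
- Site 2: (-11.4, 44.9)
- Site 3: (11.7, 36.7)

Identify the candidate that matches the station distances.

For each candidate, compare |candidate − station| to the reported distance:
Site 1: residuals ST_06 0.1, ST_07 0.1, ST_08 0.1 → max 0.1 km
Site 2: residuals ST_06 87.3, ST_07 31.6, ST_08 30.1 → max 87.3 km
Site 3: residuals ST_06 101.0, ST_07 9.9, ST_08 47.8 → max 101.0 km
Only Site 1 has all residuals ≈ 0.

Site 1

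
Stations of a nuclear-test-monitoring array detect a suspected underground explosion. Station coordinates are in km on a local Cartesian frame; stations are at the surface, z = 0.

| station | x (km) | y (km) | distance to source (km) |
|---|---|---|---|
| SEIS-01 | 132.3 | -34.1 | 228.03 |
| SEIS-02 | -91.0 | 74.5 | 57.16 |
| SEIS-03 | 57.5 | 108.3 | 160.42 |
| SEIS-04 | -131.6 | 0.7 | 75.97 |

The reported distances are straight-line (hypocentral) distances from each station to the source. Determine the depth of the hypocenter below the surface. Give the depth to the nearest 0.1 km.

z ≈ 42.1 km

Each station gives a sphere (x−x_i)² + (y−y_i)² + z² = d_i² (stations at z=0).
Subtracting the SEIS-01 sphere from SEIS-02 and SEIS-03: z² cancels, leaving linear equations in x and y:
-446.6 x + 217.2 y = 43895.57
-149.6 x + 284.8 y = 22632.14
Solving: x ≈ -80.104, y ≈ 37.390 km (keep extra digits for the depth step; rounded: -80.1, 37.4).
Then from the SEIS-01 sphere: z² = 228.03² − (x − 132.3)² − (y + 34.1)² with x = -80.104, y = 37.390, so z ≈ 42.088 ≈ 42.1 km.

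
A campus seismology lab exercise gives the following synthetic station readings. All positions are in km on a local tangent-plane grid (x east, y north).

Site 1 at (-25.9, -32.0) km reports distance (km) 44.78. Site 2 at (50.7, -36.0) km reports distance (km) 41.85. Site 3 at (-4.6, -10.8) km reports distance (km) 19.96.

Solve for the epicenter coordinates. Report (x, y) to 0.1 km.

x ≈ 15.1 km, y ≈ -14.0 km

Circle about each station: (x + 25.9)² + (y + 32.0)² = 44.78²; (x − 50.7)² + (y + 36.0)² = 41.85²; (x + 4.6)² + (y + 10.8)² = 19.96².
Subtracting pairs of circle equations eliminates x²+y² and gives linear equations (the radical axes):
153.2 x − 8.0 y = 2425.51
42.6 x + 42.4 y = 49.84
Solving the 2×2 system: x ≈ 15.1, y ≈ -14.0 km.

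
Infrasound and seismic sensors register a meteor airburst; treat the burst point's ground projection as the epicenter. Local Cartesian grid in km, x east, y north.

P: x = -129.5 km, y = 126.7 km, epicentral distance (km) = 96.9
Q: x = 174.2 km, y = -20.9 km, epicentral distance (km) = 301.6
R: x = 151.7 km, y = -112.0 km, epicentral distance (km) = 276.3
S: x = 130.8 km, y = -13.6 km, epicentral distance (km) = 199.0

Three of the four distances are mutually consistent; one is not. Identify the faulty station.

Solve using three stations at a time. Using P, R, S (subtract circle equations pairwise → linear system) gives (x, y) ≈ (-42.1, 85.0).
Distances from that point to each station vs reported:
  P: calculated 96.9 vs reported 96.9 → residual 0.0 km
  Q: calculated 240.8 vs reported 301.6 → residual 60.8 km
  R: calculated 276.3 vs reported 276.3 → residual 0.0 km
  S: calculated 199.0 vs reported 199.0 → residual 0.0 km
P, R, S are mutually consistent (residuals ≈ 0); Q is off by 60.8 km.

Q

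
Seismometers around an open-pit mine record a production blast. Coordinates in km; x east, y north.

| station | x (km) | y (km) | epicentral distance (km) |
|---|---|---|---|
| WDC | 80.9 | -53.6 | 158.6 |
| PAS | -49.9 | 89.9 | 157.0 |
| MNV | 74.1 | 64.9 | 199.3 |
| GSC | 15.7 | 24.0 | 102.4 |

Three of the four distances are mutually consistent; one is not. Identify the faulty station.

GSC

Solve using three stations at a time. Using WDC, PAS, MNV (subtract circle equations pairwise → linear system) gives (x, y) ≈ (-77.3, -64.7).
Distances from that point to each station vs reported:
  WDC: calculated 158.6 vs reported 158.6 → residual 0.0 km
  PAS: calculated 157.0 vs reported 157.0 → residual 0.0 km
  MNV: calculated 199.3 vs reported 199.3 → residual 0.0 km
  GSC: calculated 128.5 vs reported 102.4 → residual 26.1 km
WDC, PAS, MNV are mutually consistent (residuals ≈ 0); GSC is off by 26.1 km.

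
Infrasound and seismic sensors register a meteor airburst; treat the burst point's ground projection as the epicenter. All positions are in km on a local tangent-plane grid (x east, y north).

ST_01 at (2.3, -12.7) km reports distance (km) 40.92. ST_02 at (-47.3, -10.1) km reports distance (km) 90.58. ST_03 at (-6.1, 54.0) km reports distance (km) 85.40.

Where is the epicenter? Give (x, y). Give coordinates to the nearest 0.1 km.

Circle about each station: (x − 2.3)² + (y + 12.7)² = 40.92²; (x + 47.3)² + (y + 10.1)² = 90.58²; (x + 6.1)² + (y − 54.0)² = 85.40².
Subtracting the ST_01 equation from the ST_02 and ST_03 equations removes the quadratic terms:
-99.2 x + 5.2 y = -4357.57
-16.8 x + 133.4 y = -2832.08
Solving the 2×2 system: x ≈ 43.1, y ≈ -15.8 km.

x ≈ 43.1 km, y ≈ -15.8 km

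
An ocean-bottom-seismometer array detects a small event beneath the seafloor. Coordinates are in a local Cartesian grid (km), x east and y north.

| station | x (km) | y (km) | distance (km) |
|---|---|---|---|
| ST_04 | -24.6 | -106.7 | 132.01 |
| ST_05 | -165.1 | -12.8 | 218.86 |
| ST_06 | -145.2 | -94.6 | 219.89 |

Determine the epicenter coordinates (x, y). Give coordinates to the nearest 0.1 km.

(53.4, -0.2)

Circle about each station: (x + 24.6)² + (y + 106.7)² = 132.01²; (x + 165.1)² + (y + 12.8)² = 218.86²; (x + 145.2)² + (y + 94.6)² = 219.89².
Subtracting the ST_04 equation from the ST_05 and ST_06 equations removes the quadratic terms:
-281.0 x + 187.8 y = -15041.26
-241.2 x + 24.2 y = -12882.82
Solving the 2×2 system: x ≈ 53.4, y ≈ -0.2 km.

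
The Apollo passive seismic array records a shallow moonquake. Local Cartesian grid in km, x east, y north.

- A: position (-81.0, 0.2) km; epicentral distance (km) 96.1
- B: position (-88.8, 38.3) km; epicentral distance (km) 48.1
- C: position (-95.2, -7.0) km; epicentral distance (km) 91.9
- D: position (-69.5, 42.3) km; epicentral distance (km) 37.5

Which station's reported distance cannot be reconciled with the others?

Solve using three stations at a time. Using B, C, D (subtract circle equations pairwise → linear system) gives (x, y) ≈ (-63.7, 79.3).
Distances from that point to each station vs reported:
  A: calculated 81.0 vs reported 96.1 → residual 15.1 km
  B: calculated 48.1 vs reported 48.1 → residual 0.0 km
  C: calculated 91.9 vs reported 91.9 → residual 0.0 km
  D: calculated 37.5 vs reported 37.5 → residual 0.0 km
B, C, D are mutually consistent (residuals ≈ 0); A is off by 15.1 km.

A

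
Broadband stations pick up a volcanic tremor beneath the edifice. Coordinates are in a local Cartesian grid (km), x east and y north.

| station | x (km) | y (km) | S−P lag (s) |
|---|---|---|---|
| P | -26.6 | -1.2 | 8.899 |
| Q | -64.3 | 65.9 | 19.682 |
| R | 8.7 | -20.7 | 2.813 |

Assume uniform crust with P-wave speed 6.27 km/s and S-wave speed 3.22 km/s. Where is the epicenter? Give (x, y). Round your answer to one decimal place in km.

(25.7, -28.3)

Distance from S−P lag: d = Δt · v_P v_S / (v_P − v_S) = Δt · (6.27·3.22)/(6.27−3.22) ≈ 6.6195·Δt.
So d_P = 58.91, d_Q = 130.28, d_R = 18.62 km.
Circle about each station: (x + 26.6)² + (y + 1.2)² = 58.91²; (x + 64.3)² + (y − 65.9)² = 130.28²; (x − 8.7)² + (y + 20.7)² = 18.62².
Subtracting the P equation from the Q and R equations removes the quadratic terms:
-75.4 x + 134.2 y = -5734.19
70.6 x − 39.0 y = 2918.86
Solving the 2×2 system: x ≈ 25.7, y ≈ -28.3 km.
Check against P (with the unrounded x, y): √((x + 26.6)²+(y + 1.2)²) = 58.91 ≈ 58.91 km. ✓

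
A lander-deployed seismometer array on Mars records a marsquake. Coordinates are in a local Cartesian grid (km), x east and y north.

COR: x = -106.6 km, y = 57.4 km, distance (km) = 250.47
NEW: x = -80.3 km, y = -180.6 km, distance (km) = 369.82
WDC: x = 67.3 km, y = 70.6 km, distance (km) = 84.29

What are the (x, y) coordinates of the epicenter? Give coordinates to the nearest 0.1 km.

Circle about each station: (x + 106.6)² + (y − 57.4)² = 250.47²; (x + 80.3)² + (y + 180.6)² = 369.82²; (x − 67.3)² + (y − 70.6)² = 84.29².
Subtracting the COR equation from the NEW and WDC equations removes the quadratic terms:
52.6 x − 476.0 y = -49625.48
347.8 x + 26.4 y = 50485.75
Solving the 2×2 system: x ≈ 136.1, y ≈ 119.3 km.

x ≈ 136.1 km, y ≈ 119.3 km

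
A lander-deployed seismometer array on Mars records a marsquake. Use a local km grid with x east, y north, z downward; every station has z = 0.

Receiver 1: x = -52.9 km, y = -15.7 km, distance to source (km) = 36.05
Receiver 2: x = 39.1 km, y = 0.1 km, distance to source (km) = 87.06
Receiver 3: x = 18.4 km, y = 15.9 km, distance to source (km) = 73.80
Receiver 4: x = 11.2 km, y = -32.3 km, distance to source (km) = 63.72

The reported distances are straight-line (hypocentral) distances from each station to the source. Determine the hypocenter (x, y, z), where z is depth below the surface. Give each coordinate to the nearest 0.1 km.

Each station gives a sphere (x−x_i)² + (y−y_i)² + z² = d_i² (stations at z=0).
Subtracting the Receiver 1 sphere from Receiver 2 and Receiver 3: z² cancels, leaving linear equations in x and y:
184.0 x + 31.6 y = -7795.92
142.6 x + 63.2 y = -6600.37
Solving: x ≈ -39.891, y ≈ -14.429 km (keep extra digits for the depth step; rounded: -39.9, -14.4).
Then from the Receiver 1 sphere: z² = 36.05² − (x + 52.9)² − (y + 15.7)² with x = -39.891, y = -14.429, so z ≈ 33.597 ≈ 33.6 km.
Check against Receiver 4 (with the unrounded solution): distance 63.71 ≈ 63.72 km. ✓

(-39.9, -14.4, 33.6)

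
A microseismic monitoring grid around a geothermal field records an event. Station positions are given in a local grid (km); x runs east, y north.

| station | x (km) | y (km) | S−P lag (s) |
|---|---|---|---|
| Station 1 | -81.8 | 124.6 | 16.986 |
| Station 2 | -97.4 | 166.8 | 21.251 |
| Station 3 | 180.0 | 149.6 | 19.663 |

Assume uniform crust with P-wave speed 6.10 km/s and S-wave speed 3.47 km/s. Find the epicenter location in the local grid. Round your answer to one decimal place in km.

Distance from S−P lag: d = Δt · v_P v_S / (v_P − v_S) = Δt · (6.10·3.47)/(6.10−3.47) ≈ 8.0483·Δt.
So d_Station 1 = 136.71, d_Station 2 = 171.03, d_Station 3 = 158.25 km.
Circle about each station: (x + 81.8)² + (y − 124.6)² = 136.71²; (x + 97.4)² + (y − 166.8)² = 171.03²; (x − 180.0)² + (y − 149.6)² = 158.25².
Subtracting the Station 1 equation from the Station 2 and Station 3 equations removes the quadratic terms:
-31.2 x + 84.4 y = 4530.96
523.6 x + 50.0 y = 26210.32
Solving the 2×2 system: x ≈ 43.4, y ≈ 69.7 km.
Check against Station 1 (with the unrounded x, y): √((x + 81.8)²+(y − 124.6)²) = 136.70 ≈ 136.71 km. ✓

x ≈ 43.4 km, y ≈ 69.7 km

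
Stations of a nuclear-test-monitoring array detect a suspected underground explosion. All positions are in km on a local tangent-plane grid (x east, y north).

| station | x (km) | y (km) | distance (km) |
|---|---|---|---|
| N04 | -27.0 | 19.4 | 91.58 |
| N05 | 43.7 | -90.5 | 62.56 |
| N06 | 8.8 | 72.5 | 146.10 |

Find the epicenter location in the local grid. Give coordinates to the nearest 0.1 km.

(-15.9, -71.5)

Circle about each station: (x + 27.0)² + (y − 19.4)² = 91.58²; (x − 43.7)² + (y + 90.5)² = 62.56²; (x − 8.8)² + (y − 72.5)² = 146.10².
Subtracting the N04 equation from the N05 and N06 equations removes the quadratic terms:
141.4 x − 219.8 y = 13467.72
71.6 x + 106.2 y = -8729.98
Solving the 2×2 system: x ≈ -15.9, y ≈ -71.5 km.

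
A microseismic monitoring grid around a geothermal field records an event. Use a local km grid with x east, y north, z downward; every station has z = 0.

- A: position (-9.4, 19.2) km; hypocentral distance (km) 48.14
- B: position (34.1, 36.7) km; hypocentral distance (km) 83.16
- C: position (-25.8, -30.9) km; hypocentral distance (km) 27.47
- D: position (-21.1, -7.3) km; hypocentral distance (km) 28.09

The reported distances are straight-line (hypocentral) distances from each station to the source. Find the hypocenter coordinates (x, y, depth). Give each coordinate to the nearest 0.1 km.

Each station gives a sphere (x−x_i)² + (y−y_i)² + z² = d_i² (stations at z=0).
Subtracting the A sphere from B and C: z² cancels, leaving linear equations in x and y:
87.0 x + 35.0 y = -2545.43
-32.8 x − 100.2 y = 2726.31
Solving: x ≈ -21.089, y ≈ -20.305 km (keep extra digits for the depth step; rounded: -21.1, -20.3).
Then from the A sphere: z² = 48.14² − (x + 9.4)² − (y − 19.2)² with x = -21.089, y = -20.305, so z ≈ 24.903 ≈ 24.9 km.

(-21.1, -20.3, 24.9)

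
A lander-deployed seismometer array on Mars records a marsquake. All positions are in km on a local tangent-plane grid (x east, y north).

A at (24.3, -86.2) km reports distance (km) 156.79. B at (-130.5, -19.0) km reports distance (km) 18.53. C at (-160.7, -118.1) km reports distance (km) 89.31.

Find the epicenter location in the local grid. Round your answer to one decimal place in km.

(-124.4, -36.5)

Circle about each station: (x − 24.3)² + (y + 86.2)² = 156.79²; (x + 130.5)² + (y + 19.0)² = 18.53²; (x + 160.7)² + (y + 118.1)² = 89.31².
Subtracting pairs of circle equations eliminates x²+y² and gives linear equations (the radical axes):
-309.6 x + 134.4 y = 33610.06
-370.0 x − 63.8 y = 48358.00
Solving the 2×2 system: x ≈ -124.4, y ≈ -36.5 km.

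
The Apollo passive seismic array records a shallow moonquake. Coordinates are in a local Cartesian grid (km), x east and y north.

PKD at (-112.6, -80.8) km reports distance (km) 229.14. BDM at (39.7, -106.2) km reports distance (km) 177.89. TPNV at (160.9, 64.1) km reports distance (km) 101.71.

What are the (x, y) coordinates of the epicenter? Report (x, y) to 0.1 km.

Circle about each station: (x + 112.6)² + (y + 80.8)² = 229.14²; (x − 39.7)² + (y + 106.2)² = 177.89²; (x − 160.9)² + (y − 64.1)² = 101.71².
Subtracting pairs of circle equations eliminates x²+y² and gives linear equations (the radical axes):
304.6 x − 50.8 y = 14507.42
547.0 x + 289.8 y = 52950.44
Solving the 2×2 system: x ≈ 59.4, y ≈ 70.6 km.

x ≈ 59.4 km, y ≈ 70.6 km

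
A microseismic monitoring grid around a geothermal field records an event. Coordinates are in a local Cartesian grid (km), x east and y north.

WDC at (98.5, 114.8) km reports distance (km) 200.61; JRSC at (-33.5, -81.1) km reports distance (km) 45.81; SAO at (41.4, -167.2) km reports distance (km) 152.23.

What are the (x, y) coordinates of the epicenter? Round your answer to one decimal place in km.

x ≈ -34.6 km, y ≈ -35.3 km

Circle about each station: (x − 98.5)² + (y − 114.8)² = 200.61²; (x + 33.5)² + (y + 81.1)² = 45.81²; (x − 41.4)² + (y + 167.2)² = 152.23².
Subtracting pairs of circle equations eliminates x²+y² and gives linear equations (the radical axes):
-264.0 x − 391.8 y = 22963.99
-114.2 x − 564.0 y = 23858.91
Solving the 2×2 system: x ≈ -34.6, y ≈ -35.3 km.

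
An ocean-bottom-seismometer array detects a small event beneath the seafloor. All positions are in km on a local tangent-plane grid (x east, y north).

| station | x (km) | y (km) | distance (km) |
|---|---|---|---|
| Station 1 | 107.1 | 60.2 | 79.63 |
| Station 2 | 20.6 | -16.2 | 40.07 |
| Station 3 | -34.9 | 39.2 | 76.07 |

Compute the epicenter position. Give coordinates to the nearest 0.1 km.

x ≈ 38.6 km, y ≈ 19.6 km

Circle about each station: (x − 107.1)² + (y − 60.2)² = 79.63²; (x − 20.6)² + (y + 16.2)² = 40.07²; (x + 34.9)² + (y − 39.2)² = 76.07².
Subtracting the Station 1 equation from the Station 2 and Station 3 equations removes the quadratic terms:
-173.0 x − 152.8 y = -9672.32
-284.0 x − 42.0 y = -11785.51
Solving the 2×2 system: x ≈ 38.6, y ≈ 19.6 km.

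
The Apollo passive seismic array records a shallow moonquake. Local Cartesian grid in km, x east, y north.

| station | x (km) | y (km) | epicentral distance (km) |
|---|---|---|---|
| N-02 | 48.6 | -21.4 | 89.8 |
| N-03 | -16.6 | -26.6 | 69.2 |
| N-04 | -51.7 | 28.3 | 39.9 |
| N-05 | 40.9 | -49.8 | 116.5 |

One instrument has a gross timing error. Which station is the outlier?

Solve using three stations at a time. Using N-02, N-03, N-04 (subtract circle equations pairwise → linear system) gives (x, y) ≈ (-14.4, 42.6).
Distances from that point to each station vs reported:
  N-02: calculated 89.8 vs reported 89.8 → residual 0.0 km
  N-03: calculated 69.2 vs reported 69.2 → residual 0.0 km
  N-04: calculated 39.9 vs reported 39.9 → residual 0.0 km
  N-05: calculated 107.7 vs reported 116.5 → residual 8.8 km
N-02, N-03, N-04 are mutually consistent (residuals ≈ 0); N-05 is off by 8.8 km.

N-05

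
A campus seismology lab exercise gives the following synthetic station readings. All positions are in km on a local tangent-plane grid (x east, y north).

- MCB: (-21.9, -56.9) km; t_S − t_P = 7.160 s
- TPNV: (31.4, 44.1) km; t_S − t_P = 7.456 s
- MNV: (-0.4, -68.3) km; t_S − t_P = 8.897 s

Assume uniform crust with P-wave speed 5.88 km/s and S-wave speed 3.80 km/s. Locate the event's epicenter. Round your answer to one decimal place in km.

Distance from S−P lag: d = Δt · v_P v_S / (v_P − v_S) = Δt · (5.88·3.80)/(5.88−3.80) ≈ 10.7423·Δt.
So d_MCB = 76.91, d_TPNV = 80.09, d_MNV = 95.57 km.
Circle about each station: (x + 21.9)² + (y + 56.9)² = 76.91²; (x − 31.4)² + (y − 44.1)² = 80.09²; (x + 0.4)² + (y + 68.3)² = 95.57².
Subtracting the MCB equation from the TPNV and MNV equations removes the quadratic terms:
106.6 x + 202.0 y = -1285.71
43.0 x − 22.8 y = -2270.65
Solving the 2×2 system: x ≈ -43.9, y ≈ 16.8 km.

(-43.9, 16.8)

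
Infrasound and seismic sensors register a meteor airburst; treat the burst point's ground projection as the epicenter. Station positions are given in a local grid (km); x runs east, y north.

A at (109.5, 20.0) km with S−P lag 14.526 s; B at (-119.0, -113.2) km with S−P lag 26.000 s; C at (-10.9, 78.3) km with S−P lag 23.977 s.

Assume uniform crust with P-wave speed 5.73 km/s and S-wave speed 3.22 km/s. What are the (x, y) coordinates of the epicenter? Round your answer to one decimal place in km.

Distance from S−P lag: d = Δt · v_P v_S / (v_P − v_S) = Δt · (5.73·3.22)/(5.73−3.22) ≈ 7.3508·Δt.
So d_A = 106.78, d_B = 191.12, d_C = 176.25 km.
Circle about each station: (x − 109.5)² + (y − 20.0)² = 106.78²; (x + 119.0)² + (y + 113.2)² = 191.12²; (x + 10.9)² + (y − 78.3)² = 176.25².
Subtracting the A equation from the B and C equations removes the quadratic terms:
-457.0 x − 266.4 y = -10539.90
-240.8 x + 116.6 y = -25802.64
Solving the 2×2 system: x ≈ 69.0, y ≈ -78.8 km.
Check against A (with the unrounded x, y): √((x − 109.5)²+(y − 20.0)²) = 106.78 ≈ 106.78 km. ✓

69.0 km east, -78.8 km north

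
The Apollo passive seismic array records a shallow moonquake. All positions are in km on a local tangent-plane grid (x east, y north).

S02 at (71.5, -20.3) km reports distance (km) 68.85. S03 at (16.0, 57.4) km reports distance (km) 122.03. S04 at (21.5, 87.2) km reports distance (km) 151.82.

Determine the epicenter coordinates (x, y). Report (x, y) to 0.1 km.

Circle about each station: (x − 71.5)² + (y + 20.3)² = 68.85²; (x − 16.0)² + (y − 57.4)² = 122.03²; (x − 21.5)² + (y − 87.2)² = 151.82².
Subtracting pairs of circle equations eliminates x²+y² and gives linear equations (the radical axes):
-111.0 x + 155.4 y = -12124.58
-100.0 x + 215.0 y = -15767.24
Solving the 2×2 system: x ≈ 18.8, y ≈ -64.6 km.
Check against S02 (with the unrounded x, y): √((x − 71.5)²+(y + 20.3)²) = 68.84 ≈ 68.85 km. ✓

x ≈ 18.8 km, y ≈ -64.6 km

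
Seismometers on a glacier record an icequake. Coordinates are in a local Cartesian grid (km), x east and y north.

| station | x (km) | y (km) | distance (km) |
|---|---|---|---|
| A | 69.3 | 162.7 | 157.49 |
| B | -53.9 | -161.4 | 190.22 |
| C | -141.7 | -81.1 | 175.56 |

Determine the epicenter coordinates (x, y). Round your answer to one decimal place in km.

x ≈ 1.4 km, y ≈ 20.6 km

Circle about each station: (x − 69.3)² + (y − 162.7)² = 157.49²; (x + 53.9)² + (y + 161.4)² = 190.22²; (x + 141.7)² + (y + 81.1)² = 175.56².
Subtracting the A equation from the B and C equations removes the quadratic terms:
-246.4 x − 648.2 y = -13699.16
-422.0 x − 487.6 y = -10635.89
Solving the 2×2 system: x ≈ 1.4, y ≈ 20.6 km.
Check against A (with the unrounded x, y): √((x − 69.3)²+(y − 162.7)²) = 157.49 ≈ 157.49 km. ✓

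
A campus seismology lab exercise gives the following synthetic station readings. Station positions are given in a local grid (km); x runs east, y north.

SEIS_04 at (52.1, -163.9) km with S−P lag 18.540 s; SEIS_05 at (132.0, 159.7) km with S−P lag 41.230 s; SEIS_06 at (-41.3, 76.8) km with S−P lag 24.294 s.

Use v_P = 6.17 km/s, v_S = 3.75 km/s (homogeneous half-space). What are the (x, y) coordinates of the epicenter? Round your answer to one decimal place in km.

x ≈ -123.6 km, y ≈ -140.4 km

Distance from S−P lag: d = Δt · v_P v_S / (v_P − v_S) = Δt · (6.17·3.75)/(6.17−3.75) ≈ 9.5610·Δt.
So d_SEIS_04 = 177.26, d_SEIS_05 = 394.20, d_SEIS_06 = 232.27 km.
Circle about each station: (x − 52.1)² + (y + 163.9)² = 177.26²; (x − 132.0)² + (y − 159.7)² = 394.20²; (x + 41.3)² + (y − 76.8)² = 232.27².
Subtracting pairs of circle equations eliminates x²+y² and gives linear equations (the radical axes):
159.8 x + 647.2 y = -110622.06
-186.8 x + 481.4 y = -44501.94
Solving the 2×2 system: x ≈ -123.6, y ≈ -140.4 km.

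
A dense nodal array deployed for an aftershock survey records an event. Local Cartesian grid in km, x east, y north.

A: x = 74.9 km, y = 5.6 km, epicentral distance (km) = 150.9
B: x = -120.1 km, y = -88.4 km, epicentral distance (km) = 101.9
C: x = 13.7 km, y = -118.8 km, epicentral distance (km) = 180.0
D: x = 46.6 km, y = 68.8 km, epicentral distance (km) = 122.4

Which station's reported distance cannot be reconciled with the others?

Solve using three stations at a time. Using A, C, D (subtract circle equations pairwise → linear system) gives (x, y) ≈ (-72.1, 39.3).
Distances from that point to each station vs reported:
  A: calculated 150.8 vs reported 150.9 → residual 0.1 km
  B: calculated 136.5 vs reported 101.9 → residual 34.6 km
  C: calculated 179.9 vs reported 180.0 → residual 0.1 km
  D: calculated 122.3 vs reported 122.4 → residual 0.1 km
A, C, D are mutually consistent (residuals ≈ 0); B is off by 34.6 km.

B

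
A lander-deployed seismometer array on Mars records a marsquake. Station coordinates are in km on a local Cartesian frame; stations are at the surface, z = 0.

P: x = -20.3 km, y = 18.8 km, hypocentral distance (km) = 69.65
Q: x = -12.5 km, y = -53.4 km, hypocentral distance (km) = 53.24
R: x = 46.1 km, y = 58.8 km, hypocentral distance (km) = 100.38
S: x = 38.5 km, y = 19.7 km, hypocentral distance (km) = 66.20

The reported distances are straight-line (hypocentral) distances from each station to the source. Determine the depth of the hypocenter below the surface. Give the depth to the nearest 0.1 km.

Each station gives a sphere (x−x_i)² + (y−y_i)² + z² = d_i² (stations at z=0).
Subtracting the P sphere from Q and R: z² cancels, leaving linear equations in x and y:
15.6 x − 144.4 y = 4258.90
132.8 x + 80.0 y = -407.90
Solving: x ≈ 13.798, y ≈ -28.003 km (keep extra digits for the depth step; rounded: 13.8, -28.0).
Then from the P sphere: z² = 69.65² − (x + 20.3)² − (y − 18.8)² with x = 13.798, y = -28.003, so z ≈ 38.703 ≈ 38.7 km.
Check against S (with the unrounded solution): distance 66.21 ≈ 66.20 km. ✓

38.7 km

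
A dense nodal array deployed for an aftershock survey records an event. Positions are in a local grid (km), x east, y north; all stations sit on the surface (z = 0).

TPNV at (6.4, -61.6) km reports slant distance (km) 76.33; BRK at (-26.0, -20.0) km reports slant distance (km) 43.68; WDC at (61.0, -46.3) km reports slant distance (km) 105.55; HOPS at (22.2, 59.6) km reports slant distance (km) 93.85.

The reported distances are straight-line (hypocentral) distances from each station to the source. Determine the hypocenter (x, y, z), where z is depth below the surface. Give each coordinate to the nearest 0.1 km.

x ≈ -27.9 km, y ≈ -7.8 km, depth ≈ 41.9 km

Each station gives a sphere (x−x_i)² + (y−y_i)² + z² = d_i² (stations at z=0).
Subtracting the TPNV sphere from BRK and WDC: z² cancels, leaving linear equations in x and y:
-64.8 x + 83.2 y = 1158.81
109.2 x + 30.6 y = -3285.36
Solving: x ≈ -27.900, y ≈ -7.802 km (keep extra digits for the depth step; rounded: -27.9, -7.8).
Then from the TPNV sphere: z² = 76.33² − (x − 6.4)² − (y + 61.6)² with x = -27.900, y = -7.802, so z ≈ 41.899 ≈ 41.9 km.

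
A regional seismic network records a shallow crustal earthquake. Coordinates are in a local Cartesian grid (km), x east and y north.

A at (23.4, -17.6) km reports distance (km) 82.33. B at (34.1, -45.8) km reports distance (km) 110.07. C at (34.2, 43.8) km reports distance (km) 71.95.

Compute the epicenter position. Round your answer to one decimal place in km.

Circle about each station: (x − 23.4)² + (y + 17.6)² = 82.33²; (x − 34.1)² + (y + 45.8)² = 110.07²; (x − 34.2)² + (y − 43.8)² = 71.95².
Subtracting pairs of circle equations eliminates x²+y² and gives linear equations (the radical axes):
21.4 x − 56.4 y = -2934.05
21.6 x + 122.8 y = 3832.19
Solving the 2×2 system: x ≈ -37.5, y ≈ 37.8 km.
Check against A (with the unrounded x, y): √((x − 23.4)²+(y + 17.6)²) = 82.32 ≈ 82.33 km. ✓

(-37.5, 37.8)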